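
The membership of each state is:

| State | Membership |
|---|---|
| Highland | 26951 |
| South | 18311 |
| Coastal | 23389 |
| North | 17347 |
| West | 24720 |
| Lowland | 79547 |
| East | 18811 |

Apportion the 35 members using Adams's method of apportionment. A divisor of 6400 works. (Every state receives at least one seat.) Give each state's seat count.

With modified divisor 6400: modified quotas Highland 4.211, South 2.861, Coastal 3.655, North 2.710, West 3.862, Lowland 12.429, East 2.939.
Rounding up: Highland 5, South 3, Coastal 4, North 3, West 4, Lowland 13, East 3 (total 35).

Highland=5; South=3; Coastal=4; North=3; West=4; Lowland=13; East=3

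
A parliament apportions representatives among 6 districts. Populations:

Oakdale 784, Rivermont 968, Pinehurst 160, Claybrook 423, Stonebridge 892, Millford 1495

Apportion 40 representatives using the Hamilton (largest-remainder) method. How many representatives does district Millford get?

13

The standard divisor is 4722/40 ≈ 118.05.
Standard quotas: Oakdale 6.641, Rivermont 8.200, Pinehurst 1.355, Claybrook 3.583, Stonebridge 7.556, Millford 12.664.
Lower quotas: Oakdale 6, Rivermont 8, Pinehurst 1, Claybrook 3, Stonebridge 7, Millford 12 (sum 37, leaving 3 seats).
Remainders in descending order: Millford 0.664, Oakdale 0.641, Claybrook 0.583, Stonebridge 0.556, Pinehurst 0.355, Rivermont 0.200.
The surplus seats go to Millford, Oakdale, Claybrook.
Millford receives 13.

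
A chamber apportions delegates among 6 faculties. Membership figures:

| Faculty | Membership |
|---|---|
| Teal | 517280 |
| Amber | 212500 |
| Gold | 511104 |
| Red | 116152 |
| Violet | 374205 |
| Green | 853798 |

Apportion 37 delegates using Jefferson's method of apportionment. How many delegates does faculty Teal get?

Standard divisor 2585039/37 ≈ 69865.919; standard quotas: Teal 7.404, Amber 3.042, Gold 7.315, Red 1.662, Violet 5.356, Green 12.221.
Rounding down gives 7, 3, 7, 1, 5, 12 = 35 seats, so the divisor must be adjusted.
With modified divisor 64300: modified quotas Teal 8.045, Amber 3.305, Gold 7.949, Red 1.806, Violet 5.820, Green 13.278.
Rounding down: Teal 8, Amber 3, Gold 7, Red 1, Violet 5, Green 13 (total 37).
Teal receives 8.

8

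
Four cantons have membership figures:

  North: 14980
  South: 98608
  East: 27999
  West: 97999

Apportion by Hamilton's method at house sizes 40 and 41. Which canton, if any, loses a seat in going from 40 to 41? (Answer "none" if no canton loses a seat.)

North

At 40 seats: North 3, South 16, East 5, West 16.
At 41 seats: North 2, South 17, East 5, West 17.
North drops from 3 to 2.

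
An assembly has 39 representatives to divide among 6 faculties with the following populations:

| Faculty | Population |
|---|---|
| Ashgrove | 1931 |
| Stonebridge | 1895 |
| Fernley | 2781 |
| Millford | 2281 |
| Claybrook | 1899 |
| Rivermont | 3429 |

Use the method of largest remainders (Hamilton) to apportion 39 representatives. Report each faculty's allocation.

Standard divisor: 14216 ÷ 39 ≈ 364.513.
Standard quotas: Ashgrove 5.297, Stonebridge 5.199, Fernley 7.629, Millford 6.258, Claybrook 5.210, Rivermont 9.407.
Lower quotas: Ashgrove 5, Stonebridge 5, Fernley 7, Millford 6, Claybrook 5, Rivermont 9 (sum 37, leaving 2 seats).
Remainders in descending order: Fernley 0.629, Rivermont 0.407, Ashgrove 0.297, Millford 0.258, Claybrook 0.210, Stonebridge 0.199.
The surplus seats go to Fernley, Rivermont.

Ashgrove: 5, Stonebridge: 5, Fernley: 8, Millford: 6, Claybrook: 5, Rivermont: 10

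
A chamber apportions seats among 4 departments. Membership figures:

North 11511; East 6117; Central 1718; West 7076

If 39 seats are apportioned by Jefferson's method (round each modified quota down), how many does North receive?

Standard divisor 26422/39 ≈ 677.487; standard quotas: North 16.991, East 9.029, Central 2.536, West 10.444.
Rounding down gives 16, 9, 2, 10 = 37 seats, so the divisor must be adjusted.
With modified divisor 641: modified quotas North 17.958, East 9.543, Central 2.680, West 11.039.
Rounding down: North 17, East 9, Central 2, West 11 (total 39).
North receives 17.

17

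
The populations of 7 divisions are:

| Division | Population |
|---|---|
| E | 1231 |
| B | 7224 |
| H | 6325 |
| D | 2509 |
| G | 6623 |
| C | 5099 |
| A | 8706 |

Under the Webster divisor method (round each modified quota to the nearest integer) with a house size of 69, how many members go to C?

9

Standard divisor 37717/69 ≈ 546.623; standard quotas: E 2.252, B 13.216, H 11.571, D 4.590, G 12.116, C 9.328, A 15.927.
Rounding to the nearest integer gives E 2, B 13, H 12, D 5, G 12, C 9, A 16 — total 69, matching the house size, so no adjustment is needed.
C receives 9.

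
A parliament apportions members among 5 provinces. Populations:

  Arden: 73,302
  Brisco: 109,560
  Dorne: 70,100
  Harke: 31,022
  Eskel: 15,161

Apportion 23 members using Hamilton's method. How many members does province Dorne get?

5

Total 299145; standard divisor 299145/23 ≈ 13006.304.
Standard quotas: Arden 5.6359, Brisco 8.4236, Dorne 5.3897, Harke 2.3852, Eskel 1.1657.
Lower quotas: Arden 5, Brisco 8, Dorne 5, Harke 2, Eskel 1 (sum 21, leaving 2 seats).
Remainders in descending order: Arden 0.6359, Brisco 0.4236, Dorne 0.3897, Harke 0.3852, Eskel 0.1657.
The surplus seats go to Arden, Brisco.
Dorne receives 5.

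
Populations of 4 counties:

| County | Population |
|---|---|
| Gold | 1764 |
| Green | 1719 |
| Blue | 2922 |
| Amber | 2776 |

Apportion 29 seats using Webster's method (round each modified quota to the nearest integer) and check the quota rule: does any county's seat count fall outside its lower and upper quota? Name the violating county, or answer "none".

Standard quotas: Gold 5.572, Green 5.430, Blue 9.230, Amber 8.769.
Webster allocation: Gold 6, Green 5, Blue 9, Amber 9.
Every allocation lies between the lower and upper quota.

none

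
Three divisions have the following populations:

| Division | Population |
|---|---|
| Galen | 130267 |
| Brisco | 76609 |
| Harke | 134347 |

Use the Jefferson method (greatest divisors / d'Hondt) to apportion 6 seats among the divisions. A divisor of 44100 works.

With modified divisor 44100: modified quotas Galen 2.954, Brisco 1.737, Harke 3.046.
Rounding down: Galen 2, Brisco 1, Harke 3 (total 6).

Galen 2, Brisco 1, Harke 3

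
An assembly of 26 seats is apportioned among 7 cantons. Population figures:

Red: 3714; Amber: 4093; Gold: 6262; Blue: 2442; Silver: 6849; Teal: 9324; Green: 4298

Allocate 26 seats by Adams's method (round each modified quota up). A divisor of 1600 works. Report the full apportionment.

Red 3, Amber 3, Gold 4, Blue 2, Silver 5, Teal 6, Green 3

With modified divisor 1600: modified quotas Red 2.321, Amber 2.558, Gold 3.914, Blue 1.526, Silver 4.281, Teal 5.827, Green 2.686.
Rounding up: Red 3, Amber 3, Gold 4, Blue 2, Silver 5, Teal 6, Green 3 (total 26).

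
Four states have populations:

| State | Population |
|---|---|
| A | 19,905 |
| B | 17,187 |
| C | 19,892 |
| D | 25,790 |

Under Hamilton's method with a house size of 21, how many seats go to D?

7

Total 82774; standard divisor 82774/21 ≈ 3941.619.
Standard quotas: A 5.0500, B 4.3604, C 5.0467, D 6.5430.
Lower quotas: A 5, B 4, C 5, D 6 (sum 20, leaving 1 seat).
Remainders in descending order: D 0.5430, B 0.3604, A 0.0500, C 0.0467.
Largest remainder: D receives the extra seat.
D receives 7.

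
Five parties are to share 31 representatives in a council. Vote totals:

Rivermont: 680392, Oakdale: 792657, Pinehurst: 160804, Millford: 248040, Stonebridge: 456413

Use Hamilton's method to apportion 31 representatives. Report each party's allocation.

The standard divisor is 2338306/31 ≈ 75429.226.
Standard quotas: Rivermont 9.0203, Oakdale 10.5086, Pinehurst 2.1319, Millford 3.2884, Stonebridge 6.0509.
Lower quotas: Rivermont 9, Oakdale 10, Pinehurst 2, Millford 3, Stonebridge 6 (sum 30, leaving 1 seat).
Remainders in descending order: Oakdale 0.5086, Millford 0.2884, Pinehurst 0.1319, Stonebridge 0.0509, Rivermont 0.0203.
The surplus seat goes to Oakdale.

Rivermont 9; Oakdale 11; Pinehurst 2; Millford 3; Stonebridge 6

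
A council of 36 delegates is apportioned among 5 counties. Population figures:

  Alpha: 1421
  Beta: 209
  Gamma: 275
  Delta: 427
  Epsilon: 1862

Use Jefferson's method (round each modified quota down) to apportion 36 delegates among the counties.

Alpha: 13; Beta: 1; Gamma: 2; Delta: 3; Epsilon: 17

Standard divisor 4194/36 ≈ 116.5; standard quotas: Alpha 12.197, Beta 1.794, Gamma 2.361, Delta 3.665, Epsilon 15.983.
Rounding down gives 12, 1, 2, 3, 15 = 33 seats, so the divisor must be adjusted.
With modified divisor 108: modified quotas Alpha 13.157, Beta 1.935, Gamma 2.546, Delta 3.954, Epsilon 17.241.
Rounding down: Alpha 13, Beta 1, Gamma 2, Delta 3, Epsilon 17 (total 36).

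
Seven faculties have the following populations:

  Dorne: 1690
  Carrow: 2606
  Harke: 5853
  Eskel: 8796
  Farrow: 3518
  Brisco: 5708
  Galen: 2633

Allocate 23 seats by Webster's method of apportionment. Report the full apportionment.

Dorne: 1, Carrow: 2, Harke: 4, Eskel: 7, Farrow: 3, Brisco: 4, Galen: 2

Standard divisor 30804/23 ≈ 1339.304; standard quotas: Dorne 1.262, Carrow 1.946, Harke 4.370, Eskel 6.568, Farrow 2.627, Brisco 4.262, Galen 1.966.
Rounding to the nearest integer gives Dorne 1, Carrow 2, Harke 4, Eskel 7, Farrow 3, Brisco 4, Galen 2 — total 23, matching the house size, so no adjustment is needed.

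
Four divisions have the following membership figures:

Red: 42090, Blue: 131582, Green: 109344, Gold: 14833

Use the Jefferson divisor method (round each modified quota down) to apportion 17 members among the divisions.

Red: 2, Blue: 8, Green: 7, Gold: 0

Standard divisor 297849/17 ≈ 17520.529; standard quotas: Red 2.402, Blue 7.510, Green 6.241, Gold 0.847.
Rounding down gives 2, 7, 6, 0 = 15 seats, so the divisor must be adjusted.
With modified divisor 15200: modified quotas Red 2.769, Blue 8.657, Green 7.194, Gold 0.976.
Rounding down: Red 2, Blue 8, Green 7, Gold 0 (total 17).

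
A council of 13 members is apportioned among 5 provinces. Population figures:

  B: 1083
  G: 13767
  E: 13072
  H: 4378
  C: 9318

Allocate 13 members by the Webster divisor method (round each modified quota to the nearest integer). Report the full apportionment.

B 0, G 5, E 4, H 1, C 3

Standard divisor 41618/13 ≈ 3201.385; standard quotas: B 0.338, G 4.300, E 4.083, H 1.368, C 2.911.
Rounding to the nearest integer gives 0, 4, 4, 1, 3 = 12 seats, so the divisor must be adjusted.
With modified divisor 3000: modified quotas B 0.361, G 4.589, E 4.357, H 1.459, C 3.106.
Rounding to the nearest integer: B 0, G 5, E 4, H 1, C 3 (total 13).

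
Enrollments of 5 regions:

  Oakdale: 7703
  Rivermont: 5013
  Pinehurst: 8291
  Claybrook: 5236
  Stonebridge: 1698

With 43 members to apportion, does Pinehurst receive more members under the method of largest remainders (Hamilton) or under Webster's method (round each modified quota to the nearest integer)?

Hamilton

Hamilton: Oakdale 12, Rivermont 8, Pinehurst 13, Claybrook 8, Stonebridge 2.
Webster: Oakdale 12, Rivermont 8, Pinehurst 12, Claybrook 8, Stonebridge 3.
Pinehurst gets 13 under Hamilton and 12 under Webster.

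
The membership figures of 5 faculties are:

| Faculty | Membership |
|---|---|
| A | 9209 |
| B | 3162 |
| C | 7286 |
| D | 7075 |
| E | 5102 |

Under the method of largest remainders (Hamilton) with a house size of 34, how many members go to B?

The standard divisor is 31834/34 ≈ 936.294.
Standard quotas: A 9.8356, B 3.3771, C 7.7817, D 7.5564, E 5.4491.
Lower quotas: A 9, B 3, C 7, D 7, E 5 (sum 31, leaving 3 seats).
Remainders in descending order: A 0.8356, C 0.7817, D 0.5564, E 0.4491, B 0.3771.
The surplus seats go to A, C, D.
B receives 3.

3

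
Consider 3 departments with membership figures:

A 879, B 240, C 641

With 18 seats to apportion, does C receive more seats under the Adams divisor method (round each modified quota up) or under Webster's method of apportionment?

Adams: A 9, B 3, C 6.
Webster: A 9, B 2, C 7.
C gets 6 under Adams and 7 under Webster.

Webster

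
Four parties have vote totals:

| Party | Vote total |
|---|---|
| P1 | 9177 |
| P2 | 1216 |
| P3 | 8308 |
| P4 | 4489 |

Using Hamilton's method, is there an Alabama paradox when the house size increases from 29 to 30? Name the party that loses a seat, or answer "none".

At 29 seats: P1 11, P2 2, P3 10, P4 6.
At 30 seats: P1 12, P2 1, P3 11, P4 6.
P2 drops from 2 to 1.

P2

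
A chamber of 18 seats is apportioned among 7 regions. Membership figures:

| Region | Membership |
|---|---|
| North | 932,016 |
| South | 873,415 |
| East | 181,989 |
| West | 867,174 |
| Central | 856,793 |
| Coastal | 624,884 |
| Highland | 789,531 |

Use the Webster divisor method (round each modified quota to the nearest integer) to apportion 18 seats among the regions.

Standard divisor 5125802/18 ≈ 284766.778; standard quotas: North 3.273, South 3.067, East 0.639, West 3.045, Central 3.009, Coastal 2.194, Highland 2.773.
Rounding to the nearest integer gives North 3, South 3, East 1, West 3, Central 3, Coastal 2, Highland 3 — total 18, matching the house size, so no adjustment is needed.

North: 3, South: 3, East: 1, West: 3, Central: 3, Coastal: 2, Highland: 3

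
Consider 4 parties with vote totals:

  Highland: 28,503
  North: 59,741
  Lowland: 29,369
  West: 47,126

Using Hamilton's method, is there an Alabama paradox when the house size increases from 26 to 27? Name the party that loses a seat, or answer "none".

At 26 seats: Highland 5, North 9, Lowland 5, West 7.
At 27 seats: Highland 4, North 10, Lowland 5, West 8.
Highland drops from 5 to 4.

Highland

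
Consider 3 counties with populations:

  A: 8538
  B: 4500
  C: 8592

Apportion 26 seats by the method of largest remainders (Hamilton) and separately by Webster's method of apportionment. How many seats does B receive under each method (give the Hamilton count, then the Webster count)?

Hamilton: A 10, B 6, C 10.
Webster: A 10, B 5, C 11.
B gets 6 under Hamilton and 5 under Webster.

6 and 5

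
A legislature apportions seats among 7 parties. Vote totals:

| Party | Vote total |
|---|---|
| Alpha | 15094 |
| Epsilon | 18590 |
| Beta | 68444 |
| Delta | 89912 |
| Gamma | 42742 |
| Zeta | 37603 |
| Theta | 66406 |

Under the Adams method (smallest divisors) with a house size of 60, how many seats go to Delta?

Standard divisor 338791/60 ≈ 5646.517; standard quotas: Alpha 2.673, Epsilon 3.292, Beta 12.121, Delta 15.923, Gamma 7.570, Zeta 6.660, Theta 11.761.
Rounding up gives 3, 4, 13, 16, 8, 7, 12 = 63 seats, so the divisor must be adjusted.
With modified divisor 6070: modified quotas Alpha 2.487, Epsilon 3.063, Beta 11.276, Delta 14.813, Gamma 7.042, Zeta 6.195, Theta 10.940.
Rounding up: Alpha 3, Epsilon 4, Beta 12, Delta 15, Gamma 8, Zeta 7, Theta 11 (total 60).
Delta receives 15.

15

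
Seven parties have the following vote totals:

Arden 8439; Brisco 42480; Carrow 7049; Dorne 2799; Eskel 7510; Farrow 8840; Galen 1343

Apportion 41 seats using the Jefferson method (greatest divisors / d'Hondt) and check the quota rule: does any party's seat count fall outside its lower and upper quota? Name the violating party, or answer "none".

Brisco

Standard quotas: Arden 4.410, Brisco 22.198, Carrow 3.684, Dorne 1.463, Eskel 3.924, Farrow 4.619, Galen 0.702.
Jefferson allocation: Arden 4, Brisco 24, Carrow 3, Dorne 1, Eskel 4, Farrow 5, Galen 0.
Brisco has quota 22.198 (lower 22, upper 23) but receives 24 — outside the quota interval.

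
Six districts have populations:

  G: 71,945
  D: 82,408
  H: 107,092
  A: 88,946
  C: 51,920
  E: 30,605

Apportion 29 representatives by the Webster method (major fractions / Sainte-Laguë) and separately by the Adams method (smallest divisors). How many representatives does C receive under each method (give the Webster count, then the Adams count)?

Webster: G 5, D 6, H 7, A 6, C 3, E 2.
Adams: G 5, D 5, H 7, A 6, C 4, E 2.
C gets 3 under Webster and 4 under Adams.

3 and 4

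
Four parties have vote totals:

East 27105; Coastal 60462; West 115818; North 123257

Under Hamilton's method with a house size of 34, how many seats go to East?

3

The standard divisor is 326642/34 ≈ 9607.118.
Standard quotas: East 2.8213, Coastal 6.2935, West 12.0554, North 12.8298.
Lower quotas: East 2, Coastal 6, West 12, North 12 (sum 32, leaving 2 seats).
Remainders in descending order: North 0.8298, East 0.8213, Coastal 0.2935, West 0.0554.
Largest remainders: North, East receive the extra seats.
East receives 3.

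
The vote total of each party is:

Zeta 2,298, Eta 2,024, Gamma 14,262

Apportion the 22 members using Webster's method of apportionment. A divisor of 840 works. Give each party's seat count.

Zeta 3, Eta 2, Gamma 17

With modified divisor 840: modified quotas Zeta 2.736, Eta 2.410, Gamma 16.979.
Rounding to the nearest integer: Zeta 3, Eta 2, Gamma 17 (total 22).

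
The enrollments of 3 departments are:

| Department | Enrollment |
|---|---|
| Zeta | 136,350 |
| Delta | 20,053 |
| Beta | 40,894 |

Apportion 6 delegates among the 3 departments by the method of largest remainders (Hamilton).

The standard divisor is 197297/6 ≈ 32882.833.
Standard quotas: Zeta 4.1465, Delta 0.6098, Beta 1.2436.
Lower quotas: Zeta 4, Delta 0, Beta 1 (sum 5, leaving 1 seat).
Remainders in descending order: Delta 0.6098, Beta 0.2436, Zeta 0.1465.
Largest remainder: Delta receives the extra seat.

Zeta 4, Delta 1, Beta 1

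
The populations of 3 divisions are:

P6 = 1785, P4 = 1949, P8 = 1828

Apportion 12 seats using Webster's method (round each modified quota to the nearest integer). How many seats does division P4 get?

Standard divisor 5562/12 ≈ 463.5; standard quotas: P6 3.851, P4 4.205, P8 3.944.
Rounding to the nearest integer gives P6 4, P4 4, P8 4 — total 12, matching the house size, so no adjustment is needed.
P4 receives 4.

4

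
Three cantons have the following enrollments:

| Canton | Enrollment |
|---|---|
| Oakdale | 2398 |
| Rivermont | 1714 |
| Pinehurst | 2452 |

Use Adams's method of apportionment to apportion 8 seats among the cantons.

Standard divisor 6564/8 ≈ 820.5; standard quotas: Oakdale 2.923, Rivermont 2.089, Pinehurst 2.988.
Rounding up gives 3, 3, 3 = 9 seats, so the divisor must be adjusted.
With modified divisor 1000: modified quotas Oakdale 2.398, Rivermont 1.714, Pinehurst 2.452.
Rounding up: Oakdale 3, Rivermont 2, Pinehurst 3 (total 8).

Oakdale 3, Rivermont 2, Pinehurst 3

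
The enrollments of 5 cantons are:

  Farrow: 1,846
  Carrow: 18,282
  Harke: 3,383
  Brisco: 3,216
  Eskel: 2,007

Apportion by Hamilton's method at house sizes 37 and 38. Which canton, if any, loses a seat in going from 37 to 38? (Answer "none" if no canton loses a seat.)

none

At 37 seats: Farrow 2, Carrow 24, Harke 4, Brisco 4, Eskel 3.
At 38 seats: Farrow 2, Carrow 24, Harke 5, Brisco 4, Eskel 3.
No canton's allocation decreased.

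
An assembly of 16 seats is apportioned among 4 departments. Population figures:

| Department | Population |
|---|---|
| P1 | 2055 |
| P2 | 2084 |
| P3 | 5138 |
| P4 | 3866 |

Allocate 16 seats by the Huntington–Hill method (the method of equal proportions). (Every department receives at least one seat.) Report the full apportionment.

P1 2, P2 3, P3 6, P4 5

With divisor 845: modified quotas P1 2.432, P2 2.466, P3 6.080, P4 4.575.
Geometric-mean thresholds: P1 √(2·3)=2.449, P2 √(2·3)=2.449, P3 √(6·7)=6.481, P4 √(4·5)=4.472.
Each quota rounded against its threshold gives P1 2, P2 3, P3 6, P4 5 (total 16).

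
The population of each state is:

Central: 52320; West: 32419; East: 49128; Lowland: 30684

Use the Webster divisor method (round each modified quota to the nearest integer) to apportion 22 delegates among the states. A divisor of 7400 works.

With modified divisor 7400: modified quotas Central 7.070, West 4.381, East 6.639, Lowland 4.146.
Rounding to the nearest integer: Central 7, West 4, East 7, Lowland 4 (total 22).

Central: 7; West: 4; East: 7; Lowland: 4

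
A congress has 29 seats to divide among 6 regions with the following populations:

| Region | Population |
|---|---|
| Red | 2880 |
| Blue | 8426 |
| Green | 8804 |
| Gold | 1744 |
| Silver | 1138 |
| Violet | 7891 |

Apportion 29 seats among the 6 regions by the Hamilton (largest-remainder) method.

Red: 3, Blue: 8, Green: 8, Gold: 2, Silver: 1, Violet: 7

The standard divisor is 30883/29 ≈ 1064.931.
Standard quotas: Red 2.7044, Blue 7.9122, Green 8.2672, Gold 1.6377, Silver 1.0686, Violet 7.4099.
Lower quotas: Red 2, Blue 7, Green 8, Gold 1, Silver 1, Violet 7 (sum 26, leaving 3 seats).
Remainders in descending order: Blue 0.9122, Red 0.7044, Gold 0.6377, Violet 0.4099, Green 0.2672, Silver 0.0686.
The surplus seats go to Blue, Red, Gold.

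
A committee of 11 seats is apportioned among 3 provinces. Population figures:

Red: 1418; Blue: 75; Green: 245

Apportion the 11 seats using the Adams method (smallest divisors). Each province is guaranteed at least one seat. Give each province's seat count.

Red: 8; Blue: 1; Green: 2

Standard divisor 1738/11 ≈ 158; standard quotas: Red 8.975, Blue 0.475, Green 1.551.
Rounding up gives 9, 1, 2 = 12 seats, so the divisor must be adjusted.
With modified divisor 200: modified quotas Red 7.090, Blue 0.375, Green 1.225.
Rounding up: Red 8, Blue 1, Green 2 (total 11).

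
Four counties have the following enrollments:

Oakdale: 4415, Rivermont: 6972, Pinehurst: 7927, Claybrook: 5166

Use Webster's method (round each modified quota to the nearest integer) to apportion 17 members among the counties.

Standard divisor 24480/17 ≈ 1440; standard quotas: Oakdale 3.066, Rivermont 4.842, Pinehurst 5.505, Claybrook 3.587.
Rounding to the nearest integer gives 3, 5, 6, 4 = 18 seats, so the divisor must be adjusted.
With modified divisor 1460: modified quotas Oakdale 3.024, Rivermont 4.775, Pinehurst 5.429, Claybrook 3.538.
Rounding to the nearest integer: Oakdale 3, Rivermont 5, Pinehurst 5, Claybrook 4 (total 17).

Oakdale=3, Rivermont=5, Pinehurst=5, Claybrook=4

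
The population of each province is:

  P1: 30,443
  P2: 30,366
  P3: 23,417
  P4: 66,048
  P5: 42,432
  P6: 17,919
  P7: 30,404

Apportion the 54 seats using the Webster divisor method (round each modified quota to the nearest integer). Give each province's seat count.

P1=7; P2=7; P3=5; P4=15; P5=9; P6=4; P7=7

Standard divisor 241029/54 ≈ 4463.5; standard quotas: P1 6.820, P2 6.803, P3 5.246, P4 14.797, P5 9.506, P6 4.015, P7 6.812.
Rounding to the nearest integer gives 7, 7, 5, 15, 10, 4, 7 = 55 seats, so the divisor must be adjusted.
With modified divisor 4500: modified quotas P1 6.765, P2 6.748, P3 5.204, P4 14.677, P5 9.429, P6 3.982, P7 6.756.
Rounding to the nearest integer: P1 7, P2 7, P3 5, P4 15, P5 9, P6 4, P7 7 (total 54).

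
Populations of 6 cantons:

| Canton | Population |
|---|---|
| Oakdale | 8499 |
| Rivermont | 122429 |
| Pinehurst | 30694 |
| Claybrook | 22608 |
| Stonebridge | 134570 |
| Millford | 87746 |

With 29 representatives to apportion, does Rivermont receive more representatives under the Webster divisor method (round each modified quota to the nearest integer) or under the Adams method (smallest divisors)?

Webster

Webster: Oakdale 1, Rivermont 9, Pinehurst 2, Claybrook 2, Stonebridge 9, Millford 6.
Adams: Oakdale 1, Rivermont 8, Pinehurst 3, Claybrook 2, Stonebridge 9, Millford 6.
Rivermont gets 9 under Webster and 8 under Adams.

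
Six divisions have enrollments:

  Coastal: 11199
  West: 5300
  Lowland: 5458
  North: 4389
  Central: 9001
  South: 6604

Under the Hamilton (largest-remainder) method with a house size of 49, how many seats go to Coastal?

13

Total 41951; standard divisor 41951/49 ≈ 856.143.
Standard quotas: Coastal 13.0808, West 6.1906, Lowland 6.3751, North 5.1265, Central 10.5134, South 7.7137.
Lower quotas: Coastal 13, West 6, Lowland 6, North 5, Central 10, South 7 (sum 47, leaving 2 seats).
Remainders in descending order: South 0.7137, Central 0.5134, Lowland 0.3751, West 0.1906, North 0.1265, Coastal 0.0808.
Largest remainders: South, Central receive the extra seats.
Coastal receives 13.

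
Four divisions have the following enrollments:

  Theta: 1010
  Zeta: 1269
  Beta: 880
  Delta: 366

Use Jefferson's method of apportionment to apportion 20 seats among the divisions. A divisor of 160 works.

Theta 6, Zeta 7, Beta 5, Delta 2

With modified divisor 160: modified quotas Theta 6.312, Zeta 7.931, Beta 5.500, Delta 2.288.
Rounding down: Theta 6, Zeta 7, Beta 5, Delta 2 (total 20).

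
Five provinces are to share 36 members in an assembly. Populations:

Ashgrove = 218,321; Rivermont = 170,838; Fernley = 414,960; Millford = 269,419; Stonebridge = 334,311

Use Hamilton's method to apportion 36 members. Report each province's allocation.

Total 1407849; standard divisor 1407849/36 ≈ 39106.917.
Standard quotas: Ashgrove 5.5827, Rivermont 4.3685, Fernley 10.6109, Millford 6.8893, Stonebridge 8.5486.
Lower quotas: Ashgrove 5, Rivermont 4, Fernley 10, Millford 6, Stonebridge 8 (sum 33, leaving 3 seats).
Remainders in descending order: Millford 0.8893, Fernley 0.6109, Ashgrove 0.5827, Stonebridge 0.5486, Rivermont 0.3685.
Largest remainders: Millford, Fernley, Ashgrove receive the extra seats.

Ashgrove: 6; Rivermont: 4; Fernley: 11; Millford: 7; Stonebridge: 8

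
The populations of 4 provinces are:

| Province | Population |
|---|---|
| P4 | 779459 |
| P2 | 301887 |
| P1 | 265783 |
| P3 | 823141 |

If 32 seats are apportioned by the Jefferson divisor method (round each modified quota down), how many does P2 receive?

4

Standard divisor 2170270/32 ≈ 67820.938; standard quotas: P4 11.493, P2 4.451, P1 3.919, P3 12.137.
Rounding down gives 11, 4, 3, 12 = 30 seats, so the divisor must be adjusted.
With modified divisor 64100: modified quotas P4 12.160, P2 4.710, P1 4.146, P3 12.842.
Rounding down: P4 12, P2 4, P1 4, P3 12 (total 32).
P2 receives 4.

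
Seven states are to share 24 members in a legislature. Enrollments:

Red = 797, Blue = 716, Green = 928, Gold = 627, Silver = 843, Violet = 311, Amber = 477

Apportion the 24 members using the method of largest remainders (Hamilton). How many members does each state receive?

Red: 4, Blue: 4, Green: 5, Gold: 3, Silver: 4, Violet: 2, Amber: 2

Total 4699; standard divisor 4699/24 ≈ 195.792.
Standard quotas: Red 4.071, Blue 3.657, Green 4.740, Gold 3.202, Silver 4.306, Violet 1.588, Amber 2.436.
Lower quotas: Red 4, Blue 3, Green 4, Gold 3, Silver 4, Violet 1, Amber 2 (sum 21, leaving 3 seats).
Remainders in descending order: Green 0.740, Blue 0.657, Violet 0.588, Amber 0.436, Silver 0.306, Gold 0.202, Red 0.071.
Largest remainders: Green, Blue, Violet receive the extra seats.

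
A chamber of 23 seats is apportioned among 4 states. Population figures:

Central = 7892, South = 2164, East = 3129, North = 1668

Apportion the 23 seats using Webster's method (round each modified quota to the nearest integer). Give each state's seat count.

Central=12, South=3, East=5, North=3

Standard divisor 14853/23 ≈ 645.783; standard quotas: Central 12.221, South 3.351, East 4.845, North 2.583.
Rounding to the nearest integer gives Central 12, South 3, East 5, North 3 — total 23, matching the house size, so no adjustment is needed.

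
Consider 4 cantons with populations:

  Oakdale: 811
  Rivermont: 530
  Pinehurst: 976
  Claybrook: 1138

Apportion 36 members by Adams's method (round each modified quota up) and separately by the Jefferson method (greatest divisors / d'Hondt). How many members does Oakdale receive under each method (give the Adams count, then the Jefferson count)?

8 and 9

Adams: Oakdale 8, Rivermont 6, Pinehurst 10, Claybrook 12.
Jefferson: Oakdale 9, Rivermont 5, Pinehurst 10, Claybrook 12.
Oakdale gets 8 under Adams and 9 under Jefferson.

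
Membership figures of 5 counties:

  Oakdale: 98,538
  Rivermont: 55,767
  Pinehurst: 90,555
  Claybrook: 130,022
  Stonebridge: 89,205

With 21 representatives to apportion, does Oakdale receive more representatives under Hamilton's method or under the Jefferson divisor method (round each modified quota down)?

Jefferson

Hamilton: Oakdale 4, Rivermont 3, Pinehurst 4, Claybrook 6, Stonebridge 4.
Jefferson: Oakdale 5, Rivermont 2, Pinehurst 4, Claybrook 6, Stonebridge 4.
Oakdale gets 4 under Hamilton and 5 under Jefferson.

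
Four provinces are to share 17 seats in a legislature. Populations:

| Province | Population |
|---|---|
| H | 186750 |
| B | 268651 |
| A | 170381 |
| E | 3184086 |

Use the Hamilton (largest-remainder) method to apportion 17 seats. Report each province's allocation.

The standard divisor is 3809868/17 ≈ 224109.882.
Standard quotas: H 0.8333, B 1.1987, A 0.7603, E 14.2077.
Lower quotas: H 0, B 1, A 0, E 14 (sum 15, leaving 2 seats).
Remainders in descending order: H 0.8333, A 0.7603, E 0.2077, B 0.1987.
The surplus seats go to H, A.

H 1; B 1; A 1; E 14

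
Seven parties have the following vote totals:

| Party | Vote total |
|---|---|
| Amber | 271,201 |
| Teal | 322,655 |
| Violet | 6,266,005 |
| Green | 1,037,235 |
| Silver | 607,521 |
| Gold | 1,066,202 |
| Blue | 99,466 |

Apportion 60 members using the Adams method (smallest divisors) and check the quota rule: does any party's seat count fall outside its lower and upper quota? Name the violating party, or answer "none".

Standard quotas: Amber 1.683, Teal 2.002, Violet 38.878, Green 6.436, Silver 3.769, Gold 6.615, Blue 0.617.
Adams allocation: Amber 2, Teal 2, Violet 37, Green 7, Silver 4, Gold 7, Blue 1.
Violet has quota 38.878 (lower 38, upper 39) but receives 37 — outside the quota interval.

Violet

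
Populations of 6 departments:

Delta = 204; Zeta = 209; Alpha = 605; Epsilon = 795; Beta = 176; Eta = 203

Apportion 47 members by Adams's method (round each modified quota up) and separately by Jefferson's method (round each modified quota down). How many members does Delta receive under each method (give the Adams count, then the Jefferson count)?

5 and 4

Adams: Delta 5, Zeta 5, Alpha 12, Epsilon 16, Beta 4, Eta 5.
Jefferson: Delta 4, Zeta 4, Alpha 13, Epsilon 18, Beta 4, Eta 4.
Delta gets 5 under Adams and 4 under Jefferson.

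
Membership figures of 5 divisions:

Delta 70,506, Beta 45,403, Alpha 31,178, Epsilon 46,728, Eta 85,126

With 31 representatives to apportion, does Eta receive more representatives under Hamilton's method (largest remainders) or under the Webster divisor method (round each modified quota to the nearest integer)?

Hamilton: Delta 8, Beta 5, Alpha 4, Epsilon 5, Eta 9.
Webster: Delta 8, Beta 5, Alpha 3, Epsilon 5, Eta 10.
Eta gets 9 under Hamilton and 10 under Webster.

Webster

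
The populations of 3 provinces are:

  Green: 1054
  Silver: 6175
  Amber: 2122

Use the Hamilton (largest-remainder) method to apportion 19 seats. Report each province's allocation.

The standard divisor is 9351/19 ≈ 492.158.
Standard quotas: Green 2.1416, Silver 12.5468, Amber 4.3116.
Lower quotas: Green 2, Silver 12, Amber 4 (sum 18, leaving 1 seat).
Remainders in descending order: Silver 0.5468, Amber 0.3116, Green 0.1416.
Largest remainder: Silver receives the extra seat.

Green 2; Silver 13; Amber 4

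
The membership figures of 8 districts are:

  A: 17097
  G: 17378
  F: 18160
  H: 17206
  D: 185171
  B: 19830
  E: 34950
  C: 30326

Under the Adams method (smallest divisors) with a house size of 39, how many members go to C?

Standard divisor 340118/39 ≈ 8720.974; standard quotas: A 1.960, G 1.993, F 2.082, H 1.973, D 21.233, B 2.274, E 4.008, C 3.477.
Rounding up gives 2, 2, 3, 2, 22, 3, 5, 4 = 43 seats, so the divisor must be adjusted.
With modified divisor 9500: modified quotas A 1.800, G 1.829, F 1.912, H 1.811, D 19.492, B 2.087, E 3.679, C 3.192.
Rounding up: A 2, G 2, F 2, H 2, D 20, B 3, E 4, C 4 (total 39).
C receives 4.

4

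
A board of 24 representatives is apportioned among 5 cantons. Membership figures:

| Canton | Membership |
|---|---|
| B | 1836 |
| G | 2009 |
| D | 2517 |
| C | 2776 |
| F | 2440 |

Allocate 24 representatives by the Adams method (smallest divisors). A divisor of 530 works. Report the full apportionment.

With modified divisor 530: modified quotas B 3.464, G 3.791, D 4.749, C 5.238, F 4.604.
Rounding up: B 4, G 4, D 5, C 6, F 5 (total 24).

B 4; G 4; D 5; C 6; F 5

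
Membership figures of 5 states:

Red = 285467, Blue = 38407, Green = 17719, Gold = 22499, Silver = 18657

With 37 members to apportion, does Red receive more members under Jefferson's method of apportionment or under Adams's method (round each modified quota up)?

Jefferson: Red 29, Blue 4, Green 1, Gold 2, Silver 1.
Adams: Red 26, Blue 4, Green 2, Gold 3, Silver 2.
Red gets 29 under Jefferson and 26 under Adams.

Jefferson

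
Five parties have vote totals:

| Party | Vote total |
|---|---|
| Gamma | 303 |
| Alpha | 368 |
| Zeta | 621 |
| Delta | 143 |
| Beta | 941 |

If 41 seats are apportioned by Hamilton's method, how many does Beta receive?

16

Total 2376; standard divisor 2376/41 ≈ 57.951.
Standard quotas: Gamma 5.229, Alpha 6.350, Zeta 10.716, Delta 2.468, Beta 16.238.
Lower quotas: Gamma 5, Alpha 6, Zeta 10, Delta 2, Beta 16 (sum 39, leaving 2 seats).
Remainders in descending order: Zeta 0.716, Delta 0.468, Alpha 0.350, Beta 0.238, Gamma 0.229.
Largest remainders: Zeta, Delta receive the extra seats.
Beta receives 16.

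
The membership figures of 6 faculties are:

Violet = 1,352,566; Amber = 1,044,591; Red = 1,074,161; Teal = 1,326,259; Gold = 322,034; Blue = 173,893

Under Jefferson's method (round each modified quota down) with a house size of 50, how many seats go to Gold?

Standard divisor 5293504/50 ≈ 105870.08; standard quotas: Violet 12.776, Amber 9.867, Red 10.146, Teal 12.527, Gold 3.042, Blue 1.643.
Rounding down gives 12, 9, 10, 12, 3, 1 = 47 seats, so the divisor must be adjusted.
With modified divisor 99800: modified quotas Violet 13.553, Amber 10.467, Red 10.763, Teal 13.289, Gold 3.227, Blue 1.742.
Rounding down: Violet 13, Amber 10, Red 10, Teal 13, Gold 3, Blue 1 (total 50).
Gold receives 3.

3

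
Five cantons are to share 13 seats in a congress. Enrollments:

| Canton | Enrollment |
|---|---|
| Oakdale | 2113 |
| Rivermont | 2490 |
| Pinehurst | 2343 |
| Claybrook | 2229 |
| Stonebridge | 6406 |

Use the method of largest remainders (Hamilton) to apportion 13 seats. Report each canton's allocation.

Oakdale=2, Rivermont=2, Pinehurst=2, Claybrook=2, Stonebridge=5

Standard divisor: 15581 ÷ 13 ≈ 1198.538.
Standard quotas: Oakdale 1.7630, Rivermont 2.0775, Pinehurst 1.9549, Claybrook 1.8598, Stonebridge 5.3448.
Lower quotas: Oakdale 1, Rivermont 2, Pinehurst 1, Claybrook 1, Stonebridge 5 (sum 10, leaving 3 seats).
Remainders in descending order: Pinehurst 0.9549, Claybrook 0.8598, Oakdale 0.7630, Stonebridge 0.3448, Rivermont 0.0775.
The surplus seats go to Pinehurst, Claybrook, Oakdale.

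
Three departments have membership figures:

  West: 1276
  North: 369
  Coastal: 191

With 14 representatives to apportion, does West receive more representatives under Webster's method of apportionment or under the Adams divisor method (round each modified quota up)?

Webster: West 10, North 3, Coastal 1.
Adams: West 9, North 3, Coastal 2.
West gets 10 under Webster and 9 under Adams.

Webster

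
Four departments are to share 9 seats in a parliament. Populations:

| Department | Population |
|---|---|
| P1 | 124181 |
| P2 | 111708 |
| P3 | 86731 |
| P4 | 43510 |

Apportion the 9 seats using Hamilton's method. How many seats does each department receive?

Total 366130; standard divisor 366130/9 ≈ 40681.111.
Standard quotas: P1 3.0525, P2 2.7459, P3 2.1320, P4 1.0695.
Lower quotas: P1 3, P2 2, P3 2, P4 1 (sum 8, leaving 1 seat).
Remainders in descending order: P2 0.7459, P3 0.1320, P4 0.0695, P1 0.0525.
The surplus seat goes to P2.

P1=3; P2=3; P3=2; P4=1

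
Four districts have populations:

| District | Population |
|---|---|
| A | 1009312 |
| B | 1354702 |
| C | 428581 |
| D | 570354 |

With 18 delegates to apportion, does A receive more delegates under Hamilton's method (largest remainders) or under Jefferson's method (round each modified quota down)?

Hamilton: A 6, B 7, C 2, D 3.
Jefferson: A 5, B 8, C 2, D 3.
A gets 6 under Hamilton and 5 under Jefferson.

Hamilton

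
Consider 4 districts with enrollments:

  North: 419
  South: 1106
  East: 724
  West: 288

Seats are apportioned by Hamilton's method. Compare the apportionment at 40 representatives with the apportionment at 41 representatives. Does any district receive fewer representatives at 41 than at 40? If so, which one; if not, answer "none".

West

At 40 seats: North 7, South 17, East 11, West 5.
At 41 seats: North 7, South 18, East 12, West 4.
West drops from 5 to 4.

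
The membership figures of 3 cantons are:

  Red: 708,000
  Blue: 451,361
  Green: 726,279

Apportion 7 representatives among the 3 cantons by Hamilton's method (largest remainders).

Red 2, Blue 2, Green 3

The standard divisor is 1885640/7 ≈ 269377.143.
Standard quotas: Red 2.6283, Blue 1.6756, Green 2.6961.
Lower quotas: Red 2, Blue 1, Green 2 (sum 5, leaving 2 seats).
Remainders in descending order: Green 0.6961, Blue 0.6756, Red 0.6283.
Largest remainders: Green, Blue receive the extra seats.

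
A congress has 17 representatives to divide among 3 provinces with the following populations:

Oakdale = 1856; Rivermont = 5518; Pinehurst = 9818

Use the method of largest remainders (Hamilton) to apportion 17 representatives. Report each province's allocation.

Oakdale=2, Rivermont=5, Pinehurst=10

Total 17192; standard divisor 17192/17 ≈ 1011.294.
Standard quotas: Oakdale 1.8353, Rivermont 5.4564, Pinehurst 9.7084.
Lower quotas: Oakdale 1, Rivermont 5, Pinehurst 9 (sum 15, leaving 2 seats).
Remainders in descending order: Oakdale 0.8353, Pinehurst 0.7084, Rivermont 0.4564.
Largest remainders: Oakdale, Pinehurst receive the extra seats.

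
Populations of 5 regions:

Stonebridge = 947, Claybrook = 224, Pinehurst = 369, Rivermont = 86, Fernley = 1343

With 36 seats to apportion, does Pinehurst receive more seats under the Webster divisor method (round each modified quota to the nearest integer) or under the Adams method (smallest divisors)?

Adams

Webster: Stonebridge 12, Claybrook 3, Pinehurst 4, Rivermont 1, Fernley 16.
Adams: Stonebridge 11, Claybrook 3, Pinehurst 5, Rivermont 1, Fernley 16.
Pinehurst gets 4 under Webster and 5 under Adams.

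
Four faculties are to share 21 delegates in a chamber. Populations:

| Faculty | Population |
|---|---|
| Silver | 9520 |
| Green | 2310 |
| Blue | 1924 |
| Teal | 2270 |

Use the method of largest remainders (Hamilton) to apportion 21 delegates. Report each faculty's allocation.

Total 16024; standard divisor 16024/21 ≈ 763.048.
Standard quotas: Silver 12.4763, Green 3.0273, Blue 2.5215, Teal 2.9749.
Lower quotas: Silver 12, Green 3, Blue 2, Teal 2 (sum 19, leaving 2 seats).
Remainders in descending order: Teal 0.9749, Blue 0.5215, Silver 0.4763, Green 0.0273.
Largest remainders: Teal, Blue receive the extra seats.

Silver=12, Green=3, Blue=3, Teal=3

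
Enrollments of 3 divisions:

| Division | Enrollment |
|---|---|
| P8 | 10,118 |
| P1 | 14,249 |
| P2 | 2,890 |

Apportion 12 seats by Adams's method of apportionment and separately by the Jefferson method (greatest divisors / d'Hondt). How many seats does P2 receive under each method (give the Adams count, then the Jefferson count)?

Adams: P8 4, P1 6, P2 2.
Jefferson: P8 4, P1 7, P2 1.
P2 gets 2 under Adams and 1 under Jefferson.

2 and 1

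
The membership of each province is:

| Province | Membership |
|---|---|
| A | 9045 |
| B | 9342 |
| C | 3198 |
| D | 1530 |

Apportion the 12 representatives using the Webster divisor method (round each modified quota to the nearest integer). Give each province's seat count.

Standard divisor 23115/12 ≈ 1926.25; standard quotas: A 4.696, B 4.850, C 1.660, D 0.794.
Rounding to the nearest integer gives 5, 5, 2, 1 = 13 seats, so the divisor must be adjusted.
With modified divisor 2040: modified quotas A 4.434, B 4.579, C 1.568, D 0.750.
Rounding to the nearest integer: A 4, B 5, C 2, D 1 (total 12).

A: 4, B: 5, C: 2, D: 1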